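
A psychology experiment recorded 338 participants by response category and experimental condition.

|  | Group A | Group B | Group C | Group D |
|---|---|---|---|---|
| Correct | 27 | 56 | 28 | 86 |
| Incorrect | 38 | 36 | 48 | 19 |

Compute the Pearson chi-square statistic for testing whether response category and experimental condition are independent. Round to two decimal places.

46.22

Row totals: 197, 141. Column totals: 65, 92, 76, 105. Grand total N = 338.
Expected counts (row total × column total / N):
  Correct, Group A: 197×65/338 = 37.885
  Correct, Group B: 197×92/338 = 53.621
  Correct, Group C: 197×76/338 = 44.296
  Correct, Group D: 197×105/338 = 61.198
  Incorrect, Group A: 141×65/338 = 27.115
  Incorrect, Group B: 141×92/338 = 38.379
  Incorrect, Group C: 141×76/338 = 31.704
  Incorrect, Group D: 141×105/338 = 43.802
Contributions (O − E)²/E:
  (27 − 37.885)²/37.885 = 3.1274
  (56 − 53.621)²/53.621 = 0.1055
  (28 − 44.296)²/44.296 = 5.9951
  (86 − 61.198)²/61.198 = 10.0516
  (38 − 27.115)²/27.115 = 4.3697
  (36 − 38.379)²/38.379 = 0.1475
  (48 − 31.704)²/31.704 = 8.3762
  (19 − 43.802)²/43.802 = 14.0436
χ² = 3.1274 + 0.1055 + 5.9951 + 10.0516 + 4.3697 + 0.1475 + 8.3762 + 14.0436 = 46.22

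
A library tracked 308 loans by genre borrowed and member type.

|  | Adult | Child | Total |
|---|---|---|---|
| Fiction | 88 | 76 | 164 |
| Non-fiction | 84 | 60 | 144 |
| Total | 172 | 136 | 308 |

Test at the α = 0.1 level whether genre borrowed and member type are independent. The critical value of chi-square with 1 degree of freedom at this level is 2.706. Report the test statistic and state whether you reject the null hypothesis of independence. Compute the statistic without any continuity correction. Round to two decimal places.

Grand total N = 308.
Expected counts (row total × column total / N):
  Fiction, Adult: 164×172/308 = 91.584
  Fiction, Child: 164×136/308 = 72.416
  Non-fiction, Adult: 144×172/308 = 80.416
  Non-fiction, Child: 144×136/308 = 63.584
Contributions (O − E)²/E:
  (88 − 91.584)²/91.584 = 0.1403
  (76 − 72.416)²/72.416 = 0.1774
  (84 − 80.416)²/80.416 = 0.1597
  (60 − 63.584)²/63.584 = 0.2020
χ² = 0.1403 + 0.1774 + 0.1597 + 0.2020 = 0.68
df = (2−1)(2−1) = 1. Since 0.68 < 2.706, fail to reject the null hypothesis of independence at α = 0.1.

0.68; fail to reject H₀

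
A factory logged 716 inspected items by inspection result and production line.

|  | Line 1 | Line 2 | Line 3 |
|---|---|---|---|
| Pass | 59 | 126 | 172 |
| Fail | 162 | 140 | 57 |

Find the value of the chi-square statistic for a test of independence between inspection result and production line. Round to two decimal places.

106.49

Row totals: 357, 359. Column totals: 221, 266, 229. Grand total N = 716.
Expected counts (row total × column total / N):
  Pass, Line 1: 357×221/716 = 110.191
  Pass, Line 2: 357×266/716 = 132.628
  Pass, Line 3: 357×229/716 = 114.180
  Fail, Line 1: 359×221/716 = 110.809
  Fail, Line 2: 359×266/716 = 133.372
  Fail, Line 3: 359×229/716 = 114.820
Contributions (O − E)²/E:
  (59 − 110.191)²/110.191 = 23.7816
  (126 − 132.628)²/132.628 = 0.3312
  (172 − 114.180)²/114.180 = 29.2797
  (162 − 110.809)²/110.809 = 23.6490
  (140 − 133.372)²/133.372 = 0.3294
  (57 − 114.820)²/114.820 = 29.1165
χ² = 23.7816 + 0.3312 + 29.2797 + 23.6490 + 0.3294 + 29.1165 = 106.49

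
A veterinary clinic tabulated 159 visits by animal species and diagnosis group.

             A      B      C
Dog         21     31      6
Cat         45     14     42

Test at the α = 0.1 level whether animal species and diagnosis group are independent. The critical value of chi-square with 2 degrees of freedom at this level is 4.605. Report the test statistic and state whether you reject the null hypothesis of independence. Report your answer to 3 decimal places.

32.929; reject H₀

Row totals: 58, 101. Column totals: 66, 45, 48. Grand total N = 159.
Expected counts (row total × column total / N):
  Dog, A: 58×66/159 = 24.07547
  Dog, B: 58×45/159 = 16.41509
  Dog, C: 58×48/159 = 17.50943
  Cat, A: 101×66/159 = 41.92453
  Cat, B: 101×45/159 = 28.58491
  Cat, C: 101×48/159 = 30.49057
Contributions (O − E)²/E:
  (21 − 24.07547)²/24.07547 = 0.3929
  (31 − 16.41509)²/16.41509 = 12.9588
  (6 − 17.50943)²/17.50943 = 7.5655
  (45 − 41.92453)²/41.92453 = 0.2256
  (14 − 28.58491)²/28.58491 = 7.4417
  (42 − 30.49057)²/30.49057 = 4.3445
χ² = 0.3929 + 12.9588 + 7.5655 + 0.2256 + 7.4417 + 4.3445 = 32.929
df = (2−1)(3−1) = 2. Since 32.929 > 4.605, reject the null hypothesis of independence at α = 0.1.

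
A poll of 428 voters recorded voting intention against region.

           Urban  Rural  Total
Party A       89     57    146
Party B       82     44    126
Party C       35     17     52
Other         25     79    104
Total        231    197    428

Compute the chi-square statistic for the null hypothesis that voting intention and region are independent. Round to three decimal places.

50.360

Grand total N = 428.
Expected counts (row total × column total / N):
  Party A, Urban: 146×231/428 = 78.7991
  Party A, Rural: 146×197/428 = 67.2009
  Party B, Urban: 126×231/428 = 68.0047
  Party B, Rural: 126×197/428 = 57.9953
  Party C, Urban: 52×231/428 = 28.0654
  Party C, Rural: 52×197/428 = 23.9346
  Other, Urban: 104×231/428 = 56.1308
  Other, Rural: 104×197/428 = 47.8692
Contributions (O − E)²/E:
  (89 − 78.7991)²/78.7991 = 1.3206
  (57 − 67.2009)²/67.2009 = 1.5485
  (82 − 68.0047)²/68.0047 = 2.8802
  (44 − 57.9953)²/57.9953 = 3.3773
  (35 − 28.0654)²/28.0654 = 1.7135
  (17 − 23.9346)²/23.9346 = 2.0092
  (25 − 56.1308)²/56.1308 = 17.2655
  (79 − 47.8692)²/47.8692 = 20.2453
χ² = 1.3206 + 1.5485 + 2.8802 + 3.3773 + 1.7135 + 2.0092 + 17.2655 + 20.2453 = 50.360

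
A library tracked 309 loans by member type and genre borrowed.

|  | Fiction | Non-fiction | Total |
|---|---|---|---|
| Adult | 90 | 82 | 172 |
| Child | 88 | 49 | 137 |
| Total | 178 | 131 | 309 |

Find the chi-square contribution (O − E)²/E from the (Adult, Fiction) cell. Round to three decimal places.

Row total (Adult) = 172; column total (Fiction) = 178; N = 309.
Expected count E = 172 × 178 / 309 = 99.0809.
Contribution = (O − E)²/E = (90 − 99.0809)² / 99.0809 = 0.832.

0.832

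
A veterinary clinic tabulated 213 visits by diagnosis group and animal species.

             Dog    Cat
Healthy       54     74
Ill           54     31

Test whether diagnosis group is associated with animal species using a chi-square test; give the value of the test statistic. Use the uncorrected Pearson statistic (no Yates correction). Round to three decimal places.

9.308

Row totals: 128, 85. Column totals: 108, 105. Grand total N = 213.
Expected counts (row total × column total / N):
  Healthy, Dog: 128×108/213 = 64.9014
  Healthy, Cat: 128×105/213 = 63.0986
  Ill, Dog: 85×108/213 = 43.0986
  Ill, Cat: 85×105/213 = 41.9014
Contributions (O − E)²/E:
  (54 − 64.9014)²/64.9014 = 1.8311
  (74 − 63.0986)²/63.0986 = 1.8834
  (54 − 43.0986)²/43.0986 = 2.7574
  (31 − 41.9014)²/41.9014 = 2.8362
χ² = 1.8311 + 1.8834 + 2.7574 + 2.8362 = 9.308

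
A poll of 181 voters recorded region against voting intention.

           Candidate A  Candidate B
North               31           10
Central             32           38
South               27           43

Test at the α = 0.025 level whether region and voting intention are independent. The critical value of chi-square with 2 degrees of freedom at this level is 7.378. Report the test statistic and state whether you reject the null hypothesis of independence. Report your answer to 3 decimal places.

14.922; reject H₀

Row totals: 41, 70, 70. Column totals: 90, 91. Grand total N = 181.
Expected counts (row total × column total / N):
  North, Candidate A: 41×90/181 = 20.38674
  North, Candidate B: 41×91/181 = 20.61326
  Central, Candidate A: 70×90/181 = 34.80663
  Central, Candidate B: 70×91/181 = 35.19337
  South, Candidate A: 70×90/181 = 34.80663
  South, Candidate B: 70×91/181 = 35.19337
Contributions (O − E)²/E:
  (31 − 20.38674)²/20.38674 = 5.5252
  (10 − 20.61326)²/20.61326 = 5.4645
  (32 − 34.80663)²/34.80663 = 0.2263
  (38 − 35.19337)²/35.19337 = 0.2238
  (27 − 34.80663)²/34.80663 = 1.7509
  (43 − 35.19337)²/35.19337 = 1.7317
χ² = 5.5252 + 5.4645 + 0.2263 + 0.2238 + 1.7509 + 1.7317 = 14.922
df = (3−1)(2−1) = 2. Since 14.922 > 7.378, reject the null hypothesis of independence at α = 0.025.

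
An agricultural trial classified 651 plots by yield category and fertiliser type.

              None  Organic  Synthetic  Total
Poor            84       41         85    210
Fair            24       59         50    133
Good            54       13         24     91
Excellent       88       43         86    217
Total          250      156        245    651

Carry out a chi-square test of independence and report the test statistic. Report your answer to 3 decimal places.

58.823

Grand total N = 651.
Expected counts (row total × column total / N):
  Poor, None: 210×250/651 = 80.6452
  Poor, Organic: 210×156/651 = 50.3226
  Poor, Synthetic: 210×245/651 = 79.0323
  Fair, None: 133×250/651 = 51.0753
  Fair, Organic: 133×156/651 = 31.8710
  Fair, Synthetic: 133×245/651 = 50.0538
  Good, None: 91×250/651 = 34.9462
  Good, Organic: 91×156/651 = 21.8065
  Good, Synthetic: 91×245/651 = 34.2473
  Excellent, None: 217×250/651 = 83.3333
  Excellent, Organic: 217×156/651 = 52.0000
  Excellent, Synthetic: 217×245/651 = 81.6667
Contributions (O − E)²/E:
  (84 − 80.6452)²/80.6452 = 0.1396
  (41 − 50.3226)²/50.3226 = 1.7271
  (85 − 79.0323)²/79.0323 = 0.4506
  (24 − 51.0753)²/51.0753 = 14.3528
  (59 − 31.8710)²/31.8710 = 23.0925
  (50 − 50.0538)²/50.0538 = 0.0001
  (54 − 34.9462)²/34.9462 = 10.3887
  (13 − 21.8065)²/21.8065 = 3.5565
  (24 − 34.2473)²/34.2473 = 3.0661
  (88 − 83.3333)²/83.3333 = 0.2613
  (43 − 52.0000)²/52.0000 = 1.5577
  (86 − 81.6667)²/81.6667 = 0.2299
χ² = 0.1396 + 1.7271 + 0.4506 + 14.3528 + 23.0925 + 0.0001 + 10.3887 + 3.5565 + 3.0661 + 0.2613 + 1.5577 + 0.2299 = 58.823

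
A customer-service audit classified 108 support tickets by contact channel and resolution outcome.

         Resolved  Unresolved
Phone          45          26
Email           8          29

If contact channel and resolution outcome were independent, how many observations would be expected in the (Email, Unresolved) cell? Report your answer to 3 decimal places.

Row total (Email) = 37; column total (Unresolved) = 55; grand total N = 108.
Expected count = (row total × column total) / N = 37 × 55 / 108 = 18.843.

18.843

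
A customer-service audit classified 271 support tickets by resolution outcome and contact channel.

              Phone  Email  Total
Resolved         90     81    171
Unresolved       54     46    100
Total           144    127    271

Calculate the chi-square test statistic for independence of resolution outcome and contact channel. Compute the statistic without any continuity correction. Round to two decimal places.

Grand total N = 271.
Expected counts (row total × column total / N):
  Resolved, Phone: 171×144/271 = 90.863
  Resolved, Email: 171×127/271 = 80.137
  Unresolved, Phone: 100×144/271 = 53.137
  Unresolved, Email: 100×127/271 = 46.863
Contributions (O − E)²/E:
  (90 − 90.863)²/90.863 = 0.0082
  (81 − 80.137)²/80.137 = 0.0093
  (54 − 53.137)²/53.137 = 0.0140
  (46 − 46.863)²/46.863 = 0.0159
χ² = 0.0082 + 0.0093 + 0.0140 + 0.0159 = 0.05

0.05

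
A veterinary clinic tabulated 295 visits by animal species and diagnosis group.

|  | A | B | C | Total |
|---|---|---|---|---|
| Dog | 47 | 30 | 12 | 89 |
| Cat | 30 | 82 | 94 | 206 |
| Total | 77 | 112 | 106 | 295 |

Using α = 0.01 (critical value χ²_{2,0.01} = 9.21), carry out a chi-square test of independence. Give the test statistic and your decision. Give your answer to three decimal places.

Grand total N = 295.
Expected counts (row total × column total / N):
  Dog, A: 89×77/295 = 23.2305
  Dog, B: 89×112/295 = 33.7898
  Dog, C: 89×106/295 = 31.9797
  Cat, A: 206×77/295 = 53.7695
  Cat, B: 206×112/295 = 78.2102
  Cat, C: 206×106/295 = 74.0203
Contributions (O − E)²/E:
  (47 − 23.2305)²/23.2305 = 24.3210
  (30 − 33.7898)²/33.7898 = 0.4251
  (12 − 31.9797)²/31.9797 = 12.4826
  (30 − 53.7695)²/53.7695 = 10.5076
  (82 − 78.2102)²/78.2102 = 0.1836
  (94 − 74.0203)²/74.0203 = 5.3930
χ² = 24.3210 + 0.4251 + 12.4826 + 10.5076 + 0.1836 + 5.3930 = 53.313
df = (2−1)(3−1) = 2. Since 53.313 > 9.21, reject the null hypothesis of independence at α = 0.01.

53.313; reject H₀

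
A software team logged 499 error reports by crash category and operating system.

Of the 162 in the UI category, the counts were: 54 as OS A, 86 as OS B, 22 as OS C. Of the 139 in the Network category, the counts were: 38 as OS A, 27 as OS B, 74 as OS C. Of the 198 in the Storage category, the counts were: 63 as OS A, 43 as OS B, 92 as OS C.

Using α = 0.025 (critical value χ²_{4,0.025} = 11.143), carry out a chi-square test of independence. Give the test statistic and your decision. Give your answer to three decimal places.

75.567; reject H₀

Row totals: 162, 139, 198. Column totals: 155, 156, 188. Grand total N = 499.
Expected counts (row total × column total / N):
  UI, OS A: 162×155/499 = 50.3206
  UI, OS B: 162×156/499 = 50.6453
  UI, OS C: 162×188/499 = 61.0341
  Network, OS A: 139×155/499 = 43.1764
  Network, OS B: 139×156/499 = 43.4549
  Network, OS C: 139×188/499 = 52.3687
  Storage, OS A: 198×155/499 = 61.5030
  Storage, OS B: 198×156/499 = 61.8998
  Storage, OS C: 198×188/499 = 74.5972
Contributions (O − E)²/E:
  (54 − 50.3206)²/50.3206 = 0.2690
  (86 − 50.6453)²/50.6453 = 24.6806
  (22 − 61.0341)²/61.0341 = 24.9641
  (38 − 43.1764)²/43.1764 = 0.6206
  (27 − 43.4549)²/43.4549 = 6.2309
  (74 − 52.3687)²/52.3687 = 8.9350
  (63 − 61.5030)²/61.5030 = 0.0364
  (43 − 61.8998)²/61.8998 = 5.7707
  (92 − 74.5972)²/74.5972 = 4.0599
χ² = 0.2690 + 24.6806 + 24.9641 + 0.6206 + 6.2309 + 8.9350 + 0.0364 + 5.7707 + 4.0599 = 75.567
df = (3−1)(3−1) = 4. Since 75.567 > 11.143, reject the null hypothesis of independence at α = 0.025.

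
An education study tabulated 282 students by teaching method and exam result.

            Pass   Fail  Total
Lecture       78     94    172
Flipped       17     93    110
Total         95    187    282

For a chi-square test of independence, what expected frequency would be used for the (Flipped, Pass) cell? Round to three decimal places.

37.057

Row total (Flipped) = 110; column total (Pass) = 95; grand total N = 282.
Expected count = (row total × column total) / N = 110 × 95 / 282 = 37.057.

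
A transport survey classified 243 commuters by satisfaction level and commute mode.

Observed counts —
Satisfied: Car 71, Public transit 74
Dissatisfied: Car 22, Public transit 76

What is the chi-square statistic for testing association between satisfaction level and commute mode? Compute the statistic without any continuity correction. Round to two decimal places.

Row totals: 145, 98. Column totals: 93, 150. Grand total N = 243.
Expected counts (row total × column total / N):
  Satisfied, Car: 145×93/243 = 55.494
  Satisfied, Public transit: 145×150/243 = 89.506
  Dissatisfied, Car: 98×93/243 = 37.506
  Dissatisfied, Public transit: 98×150/243 = 60.494
Contributions (O − E)²/E:
  (71 − 55.494)²/55.494 = 4.3326
  (74 − 89.506)²/89.506 = 2.6863
  (22 − 37.506)²/37.506 = 6.4106
  (76 − 60.494)²/60.494 = 3.9745
χ² = 4.3326 + 2.6863 + 6.4106 + 3.9745 = 17.40

17.40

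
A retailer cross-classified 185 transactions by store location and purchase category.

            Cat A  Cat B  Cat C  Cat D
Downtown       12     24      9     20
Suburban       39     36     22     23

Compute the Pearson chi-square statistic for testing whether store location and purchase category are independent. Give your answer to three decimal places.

6.586

Row totals: 65, 120. Column totals: 51, 60, 31, 43. Grand total N = 185.
Expected counts (row total × column total / N):
  Downtown, Cat A: 65×51/185 = 17.9189
  Downtown, Cat B: 65×60/185 = 21.0811
  Downtown, Cat C: 65×31/185 = 10.8919
  Downtown, Cat D: 65×43/185 = 15.1081
  Suburban, Cat A: 120×51/185 = 33.0811
  Suburban, Cat B: 120×60/185 = 38.9189
  Suburban, Cat C: 120×31/185 = 20.1081
  Suburban, Cat D: 120×43/185 = 27.8919
Contributions (O − E)²/E:
  (12 − 17.9189)²/17.9189 = 1.9551
  (24 − 21.0811)²/21.0811 = 0.4042
  (9 − 10.8919)²/10.8919 = 0.3286
  (20 − 15.1081)²/15.1081 = 1.5840
  (39 − 33.0811)²/33.0811 = 1.0590
  (36 − 38.9189)²/38.9189 = 0.2189
  (22 − 20.1081)²/20.1081 = 0.1780
  (23 − 27.8919)²/27.8919 = 0.8580
χ² = 1.9551 + 0.4042 + 0.3286 + 1.5840 + 1.0590 + 0.2189 + 0.1780 + 0.8580 = 6.586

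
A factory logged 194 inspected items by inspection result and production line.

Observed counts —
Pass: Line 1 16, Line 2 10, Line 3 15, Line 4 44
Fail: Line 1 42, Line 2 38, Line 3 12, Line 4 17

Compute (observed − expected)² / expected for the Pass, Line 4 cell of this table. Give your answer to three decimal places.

Row total (Pass) = 85; column total (Line 4) = 61; N = 194.
Expected count E = 85 × 61 / 194 = 26.7268.
Contribution = (O − E)²/E = (44 − 26.7268)² / 26.7268 = 11.163.

11.163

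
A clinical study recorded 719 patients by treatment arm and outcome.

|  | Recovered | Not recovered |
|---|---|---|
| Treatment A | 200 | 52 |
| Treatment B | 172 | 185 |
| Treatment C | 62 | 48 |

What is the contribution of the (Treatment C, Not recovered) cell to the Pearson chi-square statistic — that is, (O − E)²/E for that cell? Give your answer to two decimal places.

0.44

Row total (Treatment C) = 110; column total (Not recovered) = 285; N = 719.
Expected count E = 110 × 285 / 719 = 43.602.
Contribution = (O − E)²/E = (48 − 43.602)² / 43.602 = 0.44.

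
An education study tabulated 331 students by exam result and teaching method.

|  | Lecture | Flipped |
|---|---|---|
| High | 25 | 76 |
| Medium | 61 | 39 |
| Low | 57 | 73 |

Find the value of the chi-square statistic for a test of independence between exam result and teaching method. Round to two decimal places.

26.94

Row totals: 101, 100, 130. Column totals: 143, 188. Grand total N = 331.
Expected counts (row total × column total / N):
  High, Lecture: 101×143/331 = 43.634
  High, Flipped: 101×188/331 = 57.366
  Medium, Lecture: 100×143/331 = 43.202
  Medium, Flipped: 100×188/331 = 56.798
  Low, Lecture: 130×143/331 = 56.163
  Low, Flipped: 130×188/331 = 73.837
Contributions (O − E)²/E:
  (25 − 43.634)²/43.634 = 7.9577
  (76 − 57.366)²/57.366 = 6.0528
  (61 − 43.202)²/43.202 = 7.3323
  (39 − 56.798)²/56.798 = 5.5771
  (57 − 56.163)²/56.163 = 0.0125
  (73 − 73.837)²/73.837 = 0.0095
χ² = 7.9577 + 6.0528 + 7.3323 + 5.5771 + 0.0125 + 0.0095 = 26.94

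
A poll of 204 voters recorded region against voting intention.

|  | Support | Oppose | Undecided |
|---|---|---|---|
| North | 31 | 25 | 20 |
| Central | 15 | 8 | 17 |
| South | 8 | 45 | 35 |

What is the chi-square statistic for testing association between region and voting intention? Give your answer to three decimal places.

Row totals: 76, 40, 88. Column totals: 54, 78, 72. Grand total N = 204.
Expected counts (row total × column total / N):
  North, Support: 76×54/204 = 20.11765
  North, Oppose: 76×78/204 = 29.05882
  North, Undecided: 76×72/204 = 26.82353
  Central, Support: 40×54/204 = 10.58824
  Central, Oppose: 40×78/204 = 15.29412
  Central, Undecided: 40×72/204 = 14.11765
  South, Support: 88×54/204 = 23.29412
  South, Oppose: 88×78/204 = 33.64706
  South, Undecided: 88×72/204 = 31.05882
Contributions (O − E)²/E:
  (31 − 20.11765)²/20.11765 = 5.8866
  (25 − 29.05882)²/29.05882 = 0.5669
  (20 − 26.82353)²/26.82353 = 1.7358
  (15 − 10.58824)²/10.58824 = 1.8382
  (8 − 15.29412)²/15.29412 = 3.4787
  (17 − 14.11765)²/14.11765 = 0.5885
  (8 − 23.29412)²/23.29412 = 10.0416
  (45 − 33.64706)²/33.64706 = 3.8306
  (35 − 31.05882)²/31.05882 = 0.5001
χ² = 5.8866 + 0.5669 + 1.7358 + 1.8382 + 3.4787 + 0.5885 + 10.0416 + 3.8306 + 0.5001 = 28.467

28.467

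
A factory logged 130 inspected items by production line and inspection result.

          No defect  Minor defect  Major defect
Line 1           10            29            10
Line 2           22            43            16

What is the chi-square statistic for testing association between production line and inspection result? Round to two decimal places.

0.78

Row totals: 49, 81. Column totals: 32, 72, 26. Grand total N = 130.
Expected counts (row total × column total / N):
  Line 1, No defect: 49×32/130 = 12.062
  Line 1, Minor defect: 49×72/130 = 27.138
  Line 1, Major defect: 49×26/130 = 9.800
  Line 2, No defect: 81×32/130 = 19.938
  Line 2, Minor defect: 81×72/130 = 44.862
  Line 2, Major defect: 81×26/130 = 16.200
Contributions (O − E)²/E:
  (10 − 12.062)²/12.062 = 0.3525
  (29 − 27.138)²/27.138 = 0.1278
  (10 − 9.800)²/9.800 = 0.0041
  (22 − 19.938)²/19.938 = 0.2133
  (43 − 44.862)²/44.862 = 0.0773
  (16 − 16.200)²/16.200 = 0.0025
χ² = 0.3525 + 0.1278 + 0.0041 + 0.2133 + 0.0773 + 0.0025 = 0.78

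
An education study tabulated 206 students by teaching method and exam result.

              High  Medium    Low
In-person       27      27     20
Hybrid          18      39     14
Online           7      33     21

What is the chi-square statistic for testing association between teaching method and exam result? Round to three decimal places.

Row totals: 74, 71, 61. Column totals: 52, 99, 55. Grand total N = 206.
Expected counts (row total × column total / N):
  In-person, High: 74×52/206 = 18.6796
  In-person, Medium: 74×99/206 = 35.5631
  In-person, Low: 74×55/206 = 19.7573
  Hybrid, High: 71×52/206 = 17.9223
  Hybrid, Medium: 71×99/206 = 34.1214
  Hybrid, Low: 71×55/206 = 18.9563
  Online, High: 61×52/206 = 15.3981
  Online, Medium: 61×99/206 = 29.3155
  Online, Low: 61×55/206 = 16.2864
Contributions (O − E)²/E:
  (27 − 18.6796)²/18.6796 = 3.7061
  (27 − 35.5631)²/35.5631 = 2.0619
  (20 − 19.7573)²/19.7573 = 0.0030
  (18 − 17.9223)²/17.9223 = 0.0003
  (39 − 34.1214)²/34.1214 = 0.6975
  (14 − 18.9563)²/18.9563 = 1.2959
  (7 − 15.3981)²/15.3981 = 4.5803
  (33 − 29.3155)²/29.3155 = 0.4631
  (21 − 16.2864)²/16.2864 = 1.3642
χ² = 3.7061 + 2.0619 + 0.0030 + 0.0003 + 0.6975 + 1.2959 + 4.5803 + 0.4631 + 1.3642 = 14.172

14.172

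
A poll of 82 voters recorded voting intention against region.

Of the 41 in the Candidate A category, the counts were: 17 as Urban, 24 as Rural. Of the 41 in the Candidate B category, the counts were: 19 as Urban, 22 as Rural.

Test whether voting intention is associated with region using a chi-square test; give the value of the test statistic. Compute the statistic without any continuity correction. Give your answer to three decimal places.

Row totals: 41, 41. Column totals: 36, 46. Grand total N = 82.
Expected counts (row total × column total / N):
  Candidate A, Urban: 41×36/82 = 18.0000
  Candidate A, Rural: 41×46/82 = 23.0000
  Candidate B, Urban: 41×36/82 = 18.0000
  Candidate B, Rural: 41×46/82 = 23.0000
Contributions (O − E)²/E:
  (17 − 18.0000)²/18.0000 = 0.0556
  (24 − 23.0000)²/23.0000 = 0.0435
  (19 − 18.0000)²/18.0000 = 0.0556
  (22 − 23.0000)²/23.0000 = 0.0435
χ² = 0.0556 + 0.0435 + 0.0556 + 0.0435 = 0.198

0.198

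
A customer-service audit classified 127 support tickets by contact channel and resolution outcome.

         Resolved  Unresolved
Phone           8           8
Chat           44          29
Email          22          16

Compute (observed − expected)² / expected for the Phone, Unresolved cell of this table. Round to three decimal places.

0.262

Row total (Phone) = 16; column total (Unresolved) = 53; N = 127.
Expected count E = 16 × 53 / 127 = 6.6772.
Contribution = (O − E)²/E = (8 − 6.6772)² / 6.6772 = 0.262.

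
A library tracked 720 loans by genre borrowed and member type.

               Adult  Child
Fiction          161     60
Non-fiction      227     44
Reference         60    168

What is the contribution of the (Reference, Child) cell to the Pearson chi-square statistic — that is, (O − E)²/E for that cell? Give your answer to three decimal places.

77.811

Row total (Reference) = 228; column total (Child) = 272; N = 720.
Expected count E = 228 × 272 / 720 = 86.1333.
Contribution = (O − E)²/E = (168 − 86.1333)² / 86.1333 = 77.811.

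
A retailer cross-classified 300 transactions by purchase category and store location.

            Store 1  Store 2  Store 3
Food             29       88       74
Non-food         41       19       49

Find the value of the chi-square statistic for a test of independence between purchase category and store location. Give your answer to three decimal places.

Row totals: 191, 109. Column totals: 70, 107, 123. Grand total N = 300.
Expected counts (row total × column total / N):
  Food, Store 1: 191×70/300 = 44.5667
  Food, Store 2: 191×107/300 = 68.1233
  Food, Store 3: 191×123/300 = 78.3100
  Non-food, Store 1: 109×70/300 = 25.4333
  Non-food, Store 2: 109×107/300 = 38.8767
  Non-food, Store 3: 109×123/300 = 44.6900
Contributions (O − E)²/E:
  (29 − 44.5667)²/44.5667 = 5.4373
  (88 − 68.1233)²/68.1233 = 5.7995
  (74 − 78.3100)²/78.3100 = 0.2372
  (41 − 25.4333)²/25.4333 = 9.5278
  (19 − 38.8767)²/38.8767 = 10.1625
  (49 − 44.6900)²/44.6900 = 0.4157
χ² = 5.4373 + 5.7995 + 0.2372 + 9.5278 + 10.1625 + 0.4157 = 31.580

31.580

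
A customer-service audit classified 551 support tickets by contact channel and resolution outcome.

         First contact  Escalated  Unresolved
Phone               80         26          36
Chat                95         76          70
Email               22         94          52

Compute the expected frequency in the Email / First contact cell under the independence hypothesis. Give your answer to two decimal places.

Row total (Email) = 168; column total (First contact) = 197; grand total N = 551.
Expected count = (row total × column total) / N = 168 × 197 / 551 = 60.07.

60.07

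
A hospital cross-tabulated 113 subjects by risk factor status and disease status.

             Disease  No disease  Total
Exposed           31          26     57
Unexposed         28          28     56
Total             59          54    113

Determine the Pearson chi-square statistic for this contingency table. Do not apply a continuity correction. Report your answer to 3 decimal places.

0.218

Grand total N = 113.
Expected counts (row total × column total / N):
  Exposed, Disease: 57×59/113 = 29.7611
  Exposed, No disease: 57×54/113 = 27.2389
  Unexposed, Disease: 56×59/113 = 29.2389
  Unexposed, No disease: 56×54/113 = 26.7611
Contributions (O − E)²/E:
  (31 − 29.7611)²/29.7611 = 0.0516
  (26 − 27.2389)²/27.2389 = 0.0563
  (28 − 29.2389)²/29.2389 = 0.0525
  (28 − 26.7611)²/26.7611 = 0.0574
χ² = 0.0516 + 0.0563 + 0.0525 + 0.0574 = 0.218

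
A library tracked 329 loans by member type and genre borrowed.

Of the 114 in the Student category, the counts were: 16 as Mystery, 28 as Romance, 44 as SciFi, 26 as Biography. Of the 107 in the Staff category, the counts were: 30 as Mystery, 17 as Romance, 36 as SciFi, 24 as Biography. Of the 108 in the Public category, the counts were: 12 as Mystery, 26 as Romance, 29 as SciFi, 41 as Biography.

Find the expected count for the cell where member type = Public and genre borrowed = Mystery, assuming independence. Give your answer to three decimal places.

Row total (Public) = 108; column total (Mystery) = 58; grand total N = 329.
Expected count = (row total × column total) / N = 108 × 58 / 329 = 19.040.

19.040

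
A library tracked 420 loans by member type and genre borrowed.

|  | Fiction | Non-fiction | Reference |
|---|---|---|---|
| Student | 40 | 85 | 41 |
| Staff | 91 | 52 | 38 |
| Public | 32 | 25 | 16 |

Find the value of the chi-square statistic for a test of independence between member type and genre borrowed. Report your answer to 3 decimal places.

28.180

Row totals: 166, 181, 73. Column totals: 163, 162, 95. Grand total N = 420.
Expected counts (row total × column total / N):
  Student, Fiction: 166×163/420 = 64.4238
  Student, Non-fiction: 166×162/420 = 64.0286
  Student, Reference: 166×95/420 = 37.5476
  Staff, Fiction: 181×163/420 = 70.2452
  Staff, Non-fiction: 181×162/420 = 69.8143
  Staff, Reference: 181×95/420 = 40.9405
  Public, Fiction: 73×163/420 = 28.3310
  Public, Non-fiction: 73×162/420 = 28.1571
  Public, Reference: 73×95/420 = 16.5119
Contributions (O − E)²/E:
  (40 − 64.4238)²/64.4238 = 9.2593
  (85 − 64.0286)²/64.0286 = 6.8688
  (41 − 37.5476)²/37.5476 = 0.3174
  (91 − 70.2452)²/70.2452 = 6.1323
  (52 − 69.8143)²/69.8143 = 4.5456
  (38 − 40.9405)²/40.9405 = 0.2112
  (32 − 28.3310)²/28.3310 = 0.4752
  (25 − 28.1571)²/28.1571 = 0.3540
  (16 − 16.5119)²/16.5119 = 0.0159
χ² = 9.2593 + 6.8688 + 0.3174 + 6.1323 + 4.5456 + 0.2112 + 0.4752 + 0.3540 + 0.0159 = 28.180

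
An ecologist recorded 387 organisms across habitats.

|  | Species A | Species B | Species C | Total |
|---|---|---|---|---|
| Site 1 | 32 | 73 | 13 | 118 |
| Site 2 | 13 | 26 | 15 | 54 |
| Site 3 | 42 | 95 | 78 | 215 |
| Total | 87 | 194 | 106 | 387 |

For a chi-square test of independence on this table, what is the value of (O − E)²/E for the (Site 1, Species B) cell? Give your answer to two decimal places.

Row total (Site 1) = 118; column total (Species B) = 194; N = 387.
Expected count E = 118 × 194 / 387 = 59.152.
Contribution = (O − E)²/E = (73 − 59.152)² / 59.152 = 3.24.

3.24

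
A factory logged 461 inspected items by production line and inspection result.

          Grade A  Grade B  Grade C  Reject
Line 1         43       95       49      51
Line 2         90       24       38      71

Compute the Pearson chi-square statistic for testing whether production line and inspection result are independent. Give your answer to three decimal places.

Row totals: 238, 223. Column totals: 133, 119, 87, 122. Grand total N = 461.
Expected counts (row total × column total / N):
  Line 1, Grade A: 238×133/461 = 68.6638
  Line 1, Grade B: 238×119/461 = 61.4360
  Line 1, Grade C: 238×87/461 = 44.9154
  Line 1, Reject: 238×122/461 = 62.9848
  Line 2, Grade A: 223×133/461 = 64.3362
  Line 2, Grade B: 223×119/461 = 57.5640
  Line 2, Grade C: 223×87/461 = 42.0846
  Line 2, Reject: 223×122/461 = 59.0152
Contributions (O − E)²/E:
  (43 − 68.6638)²/68.6638 = 9.5921
  (95 − 61.4360)²/61.4360 = 18.3368
  (49 − 44.9154)²/44.9154 = 0.3715
  (51 − 62.9848)²/62.9848 = 2.2805
  (90 − 64.3362)²/64.3362 = 10.2373
  (24 − 57.5640)²/57.5640 = 19.5703
  (38 − 42.0846)²/42.0846 = 0.3964
  (71 − 59.0152)²/59.0152 = 2.4339
χ² = 9.5921 + 18.3368 + 0.3715 + 2.2805 + 10.2373 + 19.5703 + 0.3964 + 2.4339 = 63.219

63.219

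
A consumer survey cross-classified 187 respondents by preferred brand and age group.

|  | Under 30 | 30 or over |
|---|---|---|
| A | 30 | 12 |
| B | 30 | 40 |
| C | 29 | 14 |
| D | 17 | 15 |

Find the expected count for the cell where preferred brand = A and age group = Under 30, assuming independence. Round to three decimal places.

23.807

Row total (A) = 42; column total (Under 30) = 106; grand total N = 187.
Expected count = (row total × column total) / N = 42 × 106 / 187 = 23.807.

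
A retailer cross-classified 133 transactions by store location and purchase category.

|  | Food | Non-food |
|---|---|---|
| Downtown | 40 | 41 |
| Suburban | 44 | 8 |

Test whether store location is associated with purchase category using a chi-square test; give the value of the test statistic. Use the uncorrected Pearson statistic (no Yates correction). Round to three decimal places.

Row totals: 81, 52. Column totals: 84, 49. Grand total N = 133.
Expected counts (row total × column total / N):
  Downtown, Food: 81×84/133 = 51.1579
  Downtown, Non-food: 81×49/133 = 29.8421
  Suburban, Food: 52×84/133 = 32.8421
  Suburban, Non-food: 52×49/133 = 19.1579
Contributions (O − E)²/E:
  (40 − 51.1579)²/51.1579 = 2.4336
  (41 − 29.8421)²/29.8421 = 4.1719
  (44 − 32.8421)²/32.8421 = 3.7908
  (8 − 19.1579)²/19.1579 = 6.4986
χ² = 2.4336 + 4.1719 + 3.7908 + 6.4986 = 16.895

16.895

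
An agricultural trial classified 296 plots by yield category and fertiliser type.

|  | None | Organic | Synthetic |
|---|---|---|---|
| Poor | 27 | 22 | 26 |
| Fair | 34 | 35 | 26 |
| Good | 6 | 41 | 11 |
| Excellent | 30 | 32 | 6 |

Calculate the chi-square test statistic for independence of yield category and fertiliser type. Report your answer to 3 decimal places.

37.821

Row totals: 75, 95, 58, 68. Column totals: 97, 130, 69. Grand total N = 296.
Expected counts (row total × column total / N):
  Poor, None: 75×97/296 = 24.5777
  Poor, Organic: 75×130/296 = 32.9392
  Poor, Synthetic: 75×69/296 = 17.4831
  Fair, None: 95×97/296 = 31.1318
  Fair, Organic: 95×130/296 = 41.7230
  Fair, Synthetic: 95×69/296 = 22.1453
  Good, None: 58×97/296 = 19.0068
  Good, Organic: 58×130/296 = 25.4730
  Good, Synthetic: 58×69/296 = 13.5203
  Excellent, None: 68×97/296 = 22.2838
  Excellent, Organic: 68×130/296 = 29.8649
  Excellent, Synthetic: 68×69/296 = 15.8514
Contributions (O − E)²/E:
  (27 − 24.5777)²/24.5777 = 0.2387
  (22 − 32.9392)²/32.9392 = 3.6329
  (26 − 17.4831)²/17.4831 = 4.1490
  (34 − 31.1318)²/31.1318 = 0.2642
  (35 − 41.7230)²/41.7230 = 1.0833
  (26 − 22.1453)²/22.1453 = 0.6710
  (6 − 19.0068)²/19.0068 = 8.9009
  (41 − 25.4730)²/25.4730 = 9.4644
  (11 − 13.5203)²/13.5203 = 0.4698
  (30 − 22.2838)²/22.2838 = 2.6719
  (32 − 29.8649)²/29.8649 = 0.1526
  (6 − 15.8514)²/15.8514 = 6.1225
χ² = 0.2387 + 3.6329 + 4.1490 + 0.2642 + 1.0833 + 0.6710 + 8.9009 + 9.4644 + 0.4698 + 2.6719 + 0.1526 + 6.1225 = 37.821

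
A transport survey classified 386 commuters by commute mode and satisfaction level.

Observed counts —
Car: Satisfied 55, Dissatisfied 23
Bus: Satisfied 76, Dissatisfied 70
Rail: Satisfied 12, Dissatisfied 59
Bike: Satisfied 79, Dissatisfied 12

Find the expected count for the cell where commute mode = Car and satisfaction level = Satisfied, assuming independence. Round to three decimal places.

Row total (Car) = 78; column total (Satisfied) = 222; grand total N = 386.
Expected count = (row total × column total) / N = 78 × 222 / 386 = 44.860.

44.860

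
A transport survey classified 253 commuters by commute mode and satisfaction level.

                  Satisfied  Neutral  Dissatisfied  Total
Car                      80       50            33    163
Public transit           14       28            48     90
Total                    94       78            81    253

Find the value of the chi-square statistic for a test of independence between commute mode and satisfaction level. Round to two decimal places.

37.37

Grand total N = 253.
Expected counts (row total × column total / N):
  Car, Satisfied: 163×94/253 = 60.5613
  Car, Neutral: 163×78/253 = 50.2530
  Car, Dissatisfied: 163×81/253 = 52.1858
  Public transit, Satisfied: 90×94/253 = 33.4387
  Public transit, Neutral: 90×78/253 = 27.7470
  Public transit, Dissatisfied: 90×81/253 = 28.8142
Contributions (O − E)²/E:
  (80 − 60.5613)²/60.5613 = 6.2393
  (50 − 50.2530)²/50.2530 = 0.0013
  (33 − 52.1858)²/52.1858 = 7.0535
  (14 − 33.4387)²/33.4387 = 11.3002
  (28 − 27.7470)²/27.7470 = 0.0023
  (48 − 28.8142)²/28.8142 = 12.7748
χ² = 6.2393 + 0.0013 + 7.0535 + 11.3002 + 0.0023 + 12.7748 = 37.37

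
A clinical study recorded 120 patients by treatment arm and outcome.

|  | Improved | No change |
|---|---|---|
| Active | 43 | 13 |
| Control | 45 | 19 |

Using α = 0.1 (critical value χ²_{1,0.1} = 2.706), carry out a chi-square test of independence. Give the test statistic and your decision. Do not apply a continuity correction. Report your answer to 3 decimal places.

Row totals: 56, 64. Column totals: 88, 32. Grand total N = 120.
Expected counts (row total × column total / N):
  Active, Improved: 56×88/120 = 41.0667
  Active, No change: 56×32/120 = 14.9333
  Control, Improved: 64×88/120 = 46.9333
  Control, No change: 64×32/120 = 17.0667
Contributions (O − E)²/E:
  (43 − 41.0667)²/41.0667 = 0.0910
  (13 − 14.9333)²/14.9333 = 0.2503
  (45 − 46.9333)²/46.9333 = 0.0796
  (19 − 17.0667)²/17.0667 = 0.2190
χ² = 0.0910 + 0.2503 + 0.0796 + 0.2190 = 0.640
df = (2−1)(2−1) = 1. Since 0.640 < 2.706, fail to reject the null hypothesis of independence at α = 0.1.

0.640; fail to reject H₀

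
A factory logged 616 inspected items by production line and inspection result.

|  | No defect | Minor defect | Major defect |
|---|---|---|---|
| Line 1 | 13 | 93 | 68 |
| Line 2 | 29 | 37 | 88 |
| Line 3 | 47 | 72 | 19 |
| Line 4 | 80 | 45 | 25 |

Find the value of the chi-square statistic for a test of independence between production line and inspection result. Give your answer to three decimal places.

152.419

Row totals: 174, 154, 138, 150. Column totals: 169, 247, 200. Grand total N = 616.
Expected counts (row total × column total / N):
  Line 1, No defect: 174×169/616 = 47.7370
  Line 1, Minor defect: 174×247/616 = 69.7695
  Line 1, Major defect: 174×200/616 = 56.4935
  Line 2, No defect: 154×169/616 = 42.2500
  Line 2, Minor defect: 154×247/616 = 61.7500
  Line 2, Major defect: 154×200/616 = 50.0000
  Line 3, No defect: 138×169/616 = 37.8604
  Line 3, Minor defect: 138×247/616 = 55.3344
  Line 3, Major defect: 138×200/616 = 44.8052
  Line 4, No defect: 150×169/616 = 41.1526
  Line 4, Minor defect: 150×247/616 = 60.1461
  Line 4, Major defect: 150×200/616 = 48.7013
Contributions (O − E)²/E:
  (13 − 47.7370)²/47.7370 = 25.2772
  (93 − 69.7695)²/69.7695 = 7.7348
  (68 − 56.4935)²/56.4935 = 2.3436
  (29 − 42.2500)²/42.2500 = 4.1553
  (37 − 61.7500)²/61.7500 = 9.9200
  (88 − 50.0000)²/50.0000 = 28.8800
  (47 − 37.8604)²/37.8604 = 2.2063
  (72 − 55.3344)²/55.3344 = 5.0193
  (19 − 44.8052)²/44.8052 = 14.8623
  (80 − 41.1526)²/41.1526 = 36.6713
  (45 − 60.1461)²/60.1461 = 3.8141
  (25 − 48.7013)²/48.7013 = 11.5346
χ² = 25.2772 + 7.7348 + 2.3436 + 4.1553 + 9.9200 + 28.8800 + 2.2063 + 5.0193 + 14.8623 + 36.6713 + 3.8141 + 11.5346 = 152.419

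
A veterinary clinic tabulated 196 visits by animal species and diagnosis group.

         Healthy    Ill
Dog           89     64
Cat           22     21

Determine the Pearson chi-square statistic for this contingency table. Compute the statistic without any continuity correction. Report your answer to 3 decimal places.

0.671

Row totals: 153, 43. Column totals: 111, 85. Grand total N = 196.
Expected counts (row total × column total / N):
  Dog, Healthy: 153×111/196 = 86.6480
  Dog, Ill: 153×85/196 = 66.3520
  Cat, Healthy: 43×111/196 = 24.3520
  Cat, Ill: 43×85/196 = 18.6480
Contributions (O − E)²/E:
  (89 − 86.6480)²/86.6480 = 0.0638
  (64 − 66.3520)²/66.3520 = 0.0834
  (22 − 24.3520)²/24.3520 = 0.2272
  (21 − 18.6480)²/18.6480 = 0.2966
χ² = 0.0638 + 0.0834 + 0.2272 + 0.2966 = 0.671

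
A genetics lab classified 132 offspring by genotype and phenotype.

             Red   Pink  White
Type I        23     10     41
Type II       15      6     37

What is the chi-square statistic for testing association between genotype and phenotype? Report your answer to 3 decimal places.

Row totals: 74, 58. Column totals: 38, 16, 78. Grand total N = 132.
Expected counts (row total × column total / N):
  Type I, Red: 74×38/132 = 21.3030
  Type I, Pink: 74×16/132 = 8.9697
  Type I, White: 74×78/132 = 43.7273
  Type II, Red: 58×38/132 = 16.6970
  Type II, Pink: 58×16/132 = 7.0303
  Type II, White: 58×78/132 = 34.2727
Contributions (O − E)²/E:
  (23 − 21.3030)²/21.3030 = 0.1352
  (10 − 8.9697)²/8.9697 = 0.1183
  (41 − 43.7273)²/43.7273 = 0.1701
  (15 − 16.6970)²/16.6970 = 0.1725
  (6 − 7.0303)²/7.0303 = 0.1510
  (37 − 34.2727)²/34.2727 = 0.2170
χ² = 0.1352 + 0.1183 + 0.1701 + 0.1725 + 0.1510 + 0.2170 = 0.964

0.964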